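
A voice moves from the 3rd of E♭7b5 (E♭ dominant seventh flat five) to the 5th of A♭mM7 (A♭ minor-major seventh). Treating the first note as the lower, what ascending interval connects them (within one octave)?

minor sixth

The 3rd of E♭7b5 (E♭ dominant seventh flat five) is G; the 5th of A♭mM7 (A♭ minor-major seventh) is E♭.
6 letter names make it a sixth; at 8 semitones (a half step narrower than major) the quality is minor.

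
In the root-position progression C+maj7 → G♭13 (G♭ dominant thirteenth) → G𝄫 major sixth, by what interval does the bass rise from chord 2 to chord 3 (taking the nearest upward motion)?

The roots are G♭ and G𝄫.
G♭ up to G𝄫 is 11 semitones, a half step narrower than a perfect octave, so the interval is diminished.

diminished octave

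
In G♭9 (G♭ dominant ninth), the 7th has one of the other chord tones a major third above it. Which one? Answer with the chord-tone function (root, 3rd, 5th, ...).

Spelling the chord: G♭–B♭–D♭–F♭–A♭.
The 7th is F♭. A major third above F♭ is A♭.
A♭ is the chord's 9th.

9th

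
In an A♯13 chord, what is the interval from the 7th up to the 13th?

A♯13: A♯–C𝄪–E♯–G♯–B♯–F𝄪.
So we need the interval from G♯ up to F𝄪.
Counting 7 letters and 11 half steps from G♯ gives a major seventh.

major 7th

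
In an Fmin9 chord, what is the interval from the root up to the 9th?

major 9th

F minor ninth: F-Ab-C-Eb-G.
That puts F below G.
From F to G is 14 semitones, exactly the major ninth.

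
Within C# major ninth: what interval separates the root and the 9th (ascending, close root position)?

M9

C#maj9 (C# major ninth) is spelled C#, E#, G#, B#, D#.
So we need the interval from C# up to D#.
Counting 9 letters and 14 half steps from C# gives a major ninth.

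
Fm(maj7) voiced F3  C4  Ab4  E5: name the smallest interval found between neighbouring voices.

Adjacent intervals: F3→C4 = perfect fifth; C4→Ab4 = minor sixth; Ab4→E5 = augmented fifth.
The smallest is F3 to C4, a perfect fifth (7 semitones).

perfect fifth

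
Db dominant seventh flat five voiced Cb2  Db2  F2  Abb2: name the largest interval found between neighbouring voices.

major 3rd

Adjacent intervals: Cb2→Db2 = major second; Db2→F2 = major third; F2→Abb2 = diminished third.
The largest is Db2 to F2, a major third (4 semitones).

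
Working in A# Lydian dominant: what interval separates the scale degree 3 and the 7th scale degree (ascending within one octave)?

diminished fifth

Spelling A# Lydian dominant: A# B# C## D## E# F## G#.
So we need the interval from C## up to G#.
From C## to G#: 6 semitones over a fifth = diminished.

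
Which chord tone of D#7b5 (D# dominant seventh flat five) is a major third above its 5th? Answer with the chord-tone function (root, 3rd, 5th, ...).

D#7b5: D#-F##-A-C#.
The 5th is A. A major third above A is C#.
C# is the chord's 7th.

7th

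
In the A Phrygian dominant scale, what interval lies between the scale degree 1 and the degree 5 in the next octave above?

perfect twelfth

Spelling the A Phrygian dominant scale: A Bb C# D E F G.
The scale degree 1 is A and the 5th scale degree (up an octave) is E.
A up to E spans 12 letter names and 19 semitones — a perfect twelfth.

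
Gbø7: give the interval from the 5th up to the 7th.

Spelling the chord: Gb–Bbb–Dbb–Fb.
The 5th is Dbb and the 7th is Fb.
From Dbb to Fb is 4 semitones, exactly the major third.

M3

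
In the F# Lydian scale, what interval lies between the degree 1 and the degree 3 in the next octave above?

Spelling the F# Lydian scale: F# G# A# B# C# D# E#.
That puts F# below A#.
From F# to A# is 16 semitones, exactly the major tenth.

major tenth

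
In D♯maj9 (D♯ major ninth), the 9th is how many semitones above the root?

Spelling the chord: D♯–F𝄪–A♯–C𝄪–E♯.
D♯ to E♯ is a major ninth: 14 semitones.

14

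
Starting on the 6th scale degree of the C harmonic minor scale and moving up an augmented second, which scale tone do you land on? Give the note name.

The scale is C D Eb F G Ab B.
The 6th scale degree is Ab; an augmented second above that is B — scale degree 7.

B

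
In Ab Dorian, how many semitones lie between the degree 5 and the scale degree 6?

2

The scale is Ab Bb Cb Db Eb F Gb.
Eb up to F is a major second — 2 semitones.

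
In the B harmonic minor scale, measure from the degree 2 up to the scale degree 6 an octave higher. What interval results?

B harmonic minor: B C# D E F# G A#.
Degree 2 = C#; scale degree 6 (up an octave) = G.
12 letter names make it a twelfth; at 18 semitones (a half step narrower than perfect) the quality is diminished.

diminished twelfth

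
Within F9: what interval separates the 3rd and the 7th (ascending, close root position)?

diminished fifth

Spelling the chord: F–A–C–Eb–G.
So we need the interval from A up to Eb.
5 letter names make it a fifth; at 6 semitones (a half step narrower than perfect) the quality is diminished.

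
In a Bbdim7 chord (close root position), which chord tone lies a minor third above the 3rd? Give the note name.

Fb

Spelling the chord: Bb-Db-Fb-Abb.
The 3rd is Db. A minor third above Db is Fb.
Fb is the chord's 5th.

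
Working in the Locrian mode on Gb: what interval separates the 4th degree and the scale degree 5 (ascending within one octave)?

minor second

Gb locrian: Gb Abb Bbb Cb Dbb Ebb Fb.
The 4th degree is Cb and the 5th scale degree is Dbb.
2 letter names make it a second; at 1 semitone (a half step narrower than major) the quality is minor.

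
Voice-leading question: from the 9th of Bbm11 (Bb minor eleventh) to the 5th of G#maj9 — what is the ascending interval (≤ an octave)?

augmented second

The 9th of Bbm11 (Bb minor eleventh) is C; the 5th of G#maj9 is D#.
2 letter names make it a second; at 3 semitones (a half step wider than major) the quality is augmented.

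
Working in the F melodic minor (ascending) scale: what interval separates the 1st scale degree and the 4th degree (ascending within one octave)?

F melodic minor: F G Ab Bb C D E.
So we need the interval from F up to Bb.
From F to Bb is 5 semitones, exactly the perfect fourth.

perfect fourth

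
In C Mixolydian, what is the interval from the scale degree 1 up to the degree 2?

M2

C mixolydian: C D E F G A Bb.
That puts C below D.
From C to D is 2 semitones, exactly the major second.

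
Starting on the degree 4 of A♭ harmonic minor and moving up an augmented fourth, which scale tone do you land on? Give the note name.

G

The scale is A♭ B♭ C♭ D♭ E♭ F♭ G.
The degree 4 is D♭; an augmented fourth above that is G — scale degree 7.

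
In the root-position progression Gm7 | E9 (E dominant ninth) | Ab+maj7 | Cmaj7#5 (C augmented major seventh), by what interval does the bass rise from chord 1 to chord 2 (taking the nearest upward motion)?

M6

The roots are G and E.
From G to E is 9 semitones, exactly the major sixth.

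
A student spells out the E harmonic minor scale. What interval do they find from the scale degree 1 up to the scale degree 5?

E harmonic minor: E F♯ G A B C D♯.
The scale degree 1 is E and the 5th scale degree is B.
E up to B spans 5 letter names and 7 semitones — a perfect fifth.

P5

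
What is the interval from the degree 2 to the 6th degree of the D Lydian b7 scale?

The scale runs D E F♯ G♯ A B C.
The degree 2 is E and the 6th scale degree is B.
E up to B spans 5 letter names and 7 semitones — a perfect fifth.

perfect 5th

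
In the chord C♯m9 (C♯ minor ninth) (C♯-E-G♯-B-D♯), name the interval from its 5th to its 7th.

5th = G♯; 7th = B.
From G♯ to B: 3 semitones over a third = minor.

minor third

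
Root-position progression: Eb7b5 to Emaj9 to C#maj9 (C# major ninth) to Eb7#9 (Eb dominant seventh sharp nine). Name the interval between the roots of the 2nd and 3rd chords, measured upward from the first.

major sixth

The roots are E and C#.
Counting 6 letters and 9 half steps from E gives a major sixth.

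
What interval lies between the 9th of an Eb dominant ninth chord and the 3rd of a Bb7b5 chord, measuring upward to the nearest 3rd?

major sixth

Eb dominant ninth has F as its 9th, and Bb7b5 has D as its 3rd.
F up to D spans 6 letter names and 9 semitones — a major sixth.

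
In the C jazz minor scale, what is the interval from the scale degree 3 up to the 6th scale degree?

augmented 4th

Spelling the C jazz minor scale: C D Eb F G A B.
That puts Eb below A.
4 letter names make it a fourth; at 6 semitones (a half step wider than perfect) the quality is augmented.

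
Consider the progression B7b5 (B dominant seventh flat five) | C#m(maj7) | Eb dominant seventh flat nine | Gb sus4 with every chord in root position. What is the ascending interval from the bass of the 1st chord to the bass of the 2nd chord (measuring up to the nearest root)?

The roots are B and C#.
Counting 2 letters and 2 half steps from B gives a major second.

major second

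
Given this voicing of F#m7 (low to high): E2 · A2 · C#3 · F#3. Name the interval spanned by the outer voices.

major ninth

The outer voices are E2 and F#3.
Counting 9 letters and 14 half steps from E gives a major ninth.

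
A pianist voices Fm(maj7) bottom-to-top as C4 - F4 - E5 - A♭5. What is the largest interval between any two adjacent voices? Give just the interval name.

Adjacent intervals: C4→F4 = perfect fourth; F4→E5 = major seventh; E5→A♭5 = diminished fourth.
The largest is F4 to E5, a major seventh (11 semitones).

major 7th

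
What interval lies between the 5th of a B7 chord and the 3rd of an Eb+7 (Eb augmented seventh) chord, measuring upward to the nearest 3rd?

B7 has F# as its 5th, and Eb+7 (Eb augmented seventh) has G as its 3rd.
2 letter names make it a second; at 1 semitone (a half step narrower than major) the quality is minor.

minor second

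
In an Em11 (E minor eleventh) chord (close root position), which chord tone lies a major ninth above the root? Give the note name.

The chord tones of E minor eleventh are E, G, B, D, F#, A.
The root is E. A major ninth above E is F#.
F# is the chord's 9th.

F#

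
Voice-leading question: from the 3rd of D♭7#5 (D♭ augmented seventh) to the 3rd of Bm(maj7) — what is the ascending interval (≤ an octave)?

D♭7#5 (D♭ augmented seventh) has F as its 3rd, and Bm(maj7) has D as its 3rd.
F up to D spans 6 letter names and 9 semitones — a major sixth.

major 6th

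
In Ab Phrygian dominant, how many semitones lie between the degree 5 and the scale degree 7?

3

The scale is Ab Bbb C Db Eb Fb Gb.
Eb up to Gb is a minor third — 3 semitones.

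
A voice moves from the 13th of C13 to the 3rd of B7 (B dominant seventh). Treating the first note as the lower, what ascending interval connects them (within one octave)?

augmented 4th

The 13th of C13 is A; the 3rd of B7 (B dominant seventh) is D#.
4 letter names make it a fourth; at 6 semitones (a half step wider than perfect) the quality is augmented.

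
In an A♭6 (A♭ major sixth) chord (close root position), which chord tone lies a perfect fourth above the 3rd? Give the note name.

F

A♭6 (A♭ major sixth): A♭ C E♭ F.
The 3rd is C. A perfect fourth above C is F.
F is the chord's 6th.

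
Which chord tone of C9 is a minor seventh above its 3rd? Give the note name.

C9 is spelled C-E-G-Bb-D.
The 3rd is E. A minor seventh above E is D.
D is the chord's 9th.

D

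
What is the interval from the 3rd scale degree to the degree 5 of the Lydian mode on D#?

D# lydian: D# E# F## G## A# B# C##.
The 3rd scale degree is F## and the degree 5 is A#.
F## up to A# is 3 semitones, a half step narrower than a major third, so the interval is minor.

minor third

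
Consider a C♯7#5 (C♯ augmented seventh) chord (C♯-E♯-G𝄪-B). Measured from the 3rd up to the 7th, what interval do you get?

d5

3rd = E♯; 7th = B.
5 letter names make it a fifth; at 6 semitones (a half step narrower than perfect) the quality is diminished.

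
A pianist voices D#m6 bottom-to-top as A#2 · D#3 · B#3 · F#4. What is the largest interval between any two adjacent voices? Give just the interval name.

major 6th

Adjacent intervals: A#2→D#3 = perfect fourth; D#3→B#3 = major sixth; B#3→F#4 = diminished fifth.
The largest is D#3 to B#3, a major sixth (9 semitones).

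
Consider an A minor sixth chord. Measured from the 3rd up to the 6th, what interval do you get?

A4

The chord tones of Amin6 (A minor sixth) are A-C-E-F♯.
3rd = C; 6th = F♯.
C up to F♯ is 6 semitones, a half step wider than a perfect fourth, so the interval is augmented.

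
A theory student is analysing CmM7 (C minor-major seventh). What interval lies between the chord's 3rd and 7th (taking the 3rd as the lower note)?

A5

The chord tones of CmM7 (C minor-major seventh) are C, Eb, G, B.
That puts Eb below B.
Eb up to B is 8 semitones, a half step wider than a perfect fifth, so the interval is augmented.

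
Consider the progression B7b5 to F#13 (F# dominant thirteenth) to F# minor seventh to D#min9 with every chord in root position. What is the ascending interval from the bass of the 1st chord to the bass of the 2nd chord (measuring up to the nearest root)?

The roots are B and F#.
B up to F# spans 5 letter names and 7 semitones — a perfect fifth.

P5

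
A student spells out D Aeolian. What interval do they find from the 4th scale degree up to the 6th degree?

minor third

D natural minor: D E F G A Bb C.
4th scale degree = G; 6th degree = Bb.
From G to Bb: 3 semitones over a third = minor.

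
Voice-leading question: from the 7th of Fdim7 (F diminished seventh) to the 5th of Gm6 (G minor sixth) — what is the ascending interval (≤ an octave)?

A7

The 7th of Fdim7 (F diminished seventh) is Ebb; the 5th of Gm6 (G minor sixth) is D.
Ebb up to D is 12 semitones, a half step wider than a major seventh, so the interval is augmented.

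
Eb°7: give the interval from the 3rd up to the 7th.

Spelling the chord: Eb-Gb-Bbb-Dbb.
So we need the interval from Gb up to Dbb.
5 letter names make it a fifth; at 6 semitones (a half step narrower than perfect) the quality is diminished.

diminished 5th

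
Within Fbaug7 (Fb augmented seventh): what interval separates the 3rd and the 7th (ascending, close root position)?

diminished 5th

Spelling the chord: Fb Ab C Ebb.
3rd = Ab; 7th = Ebb.
Ab up to Ebb is 6 semitones, a half step narrower than a perfect fifth, so the interval is diminished.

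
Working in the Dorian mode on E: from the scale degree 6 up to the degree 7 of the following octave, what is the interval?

E dorian: E F# G A B C# D.
That puts C# below D.
From C# to D: 13 semitones over a ninth = minor.

m9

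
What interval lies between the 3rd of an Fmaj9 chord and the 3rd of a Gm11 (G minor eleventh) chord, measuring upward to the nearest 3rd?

The 3rd of Fmaj9 is A; the 3rd of Gm11 (G minor eleventh) is B♭.
2 letter names make it a second; at 1 semitone (a half step narrower than major) the quality is minor.

minor 2nd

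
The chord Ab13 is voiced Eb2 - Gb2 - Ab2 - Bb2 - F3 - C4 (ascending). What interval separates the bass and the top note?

The outer voices are Eb2 and C4.
Counting 13 letters and 21 half steps from Eb gives a major thirteenth.

major thirteenth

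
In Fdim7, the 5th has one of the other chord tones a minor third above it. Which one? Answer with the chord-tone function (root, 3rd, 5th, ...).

7th

Fdim7 (F diminished seventh): F Ab Cb Ebb.
The 5th is Cb. A minor third above Cb is Ebb.
Ebb is the chord's 7th.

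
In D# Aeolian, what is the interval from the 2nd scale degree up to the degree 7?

D# natural minor: D# E# F# G# A# B C#.
That puts E# below C#.
6 letter names make it a sixth; at 8 semitones (a half step narrower than major) the quality is minor.

m6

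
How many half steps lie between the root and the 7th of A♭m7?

10

Spelling the chord: A♭ C♭ E♭ G♭.
A♭ to G♭ is a minor seventh: 10 semitones.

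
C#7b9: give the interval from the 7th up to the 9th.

C# dominant seventh flat nine is spelled C#-E#-G#-B-D.
That puts B below D.
3 letter names make it a third; at 3 semitones (a half step narrower than major) the quality is minor.

m3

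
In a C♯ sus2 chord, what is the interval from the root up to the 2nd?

major 2nd

The chord tones of C♯sus2 are C♯-D♯-G♯.
Root = C♯; 2nd = D♯.
From C♯ to D♯ is 2 semitones, exactly the major second.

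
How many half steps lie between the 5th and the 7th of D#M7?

Spelling the chord: D#, F##, A#, C##.
A# to C## is a major third: 4 semitones.

4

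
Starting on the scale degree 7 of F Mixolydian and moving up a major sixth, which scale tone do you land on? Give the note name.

The scale is F G A Bb C D Eb.
The scale degree 7 is Eb; a major sixth above that is C — scale degree 5.

C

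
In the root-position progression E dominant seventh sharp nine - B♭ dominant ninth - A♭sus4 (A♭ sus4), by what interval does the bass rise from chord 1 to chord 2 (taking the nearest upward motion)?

The roots are E and B♭.
5 letter names make it a fifth; at 6 semitones (a half step narrower than perfect) the quality is diminished.

diminished fifth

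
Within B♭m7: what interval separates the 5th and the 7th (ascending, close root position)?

Spelling the chord: B♭, D♭, F, A♭.
So we need the interval from F up to A♭.
F up to A♭ is 3 semitones, a half step narrower than a major third, so the interval is minor.

m3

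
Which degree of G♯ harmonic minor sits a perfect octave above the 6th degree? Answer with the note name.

The scale is G♯ A♯ B C♯ D♯ E F𝄪.
The 6th degree is E; a perfect octave above that is E — scale degree 6.

E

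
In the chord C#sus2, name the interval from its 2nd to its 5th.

perfect fourth

The chord tones of C#sus2 are C#, D#, G#.
That puts D# below G#.
From D# to G# is 5 semitones, exactly the perfect fourth.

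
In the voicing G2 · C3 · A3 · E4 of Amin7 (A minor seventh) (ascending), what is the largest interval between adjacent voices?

Adjacent intervals: G2→C3 = perfect fourth; C3→A3 = major sixth; A3→E4 = perfect fifth.
The largest is C3 to A3, a major sixth (9 semitones).

major sixth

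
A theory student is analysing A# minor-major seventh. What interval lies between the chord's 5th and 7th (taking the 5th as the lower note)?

major third

Spelling the chord: A#–C#–E#–G##.
The 5th is E# and the 7th is G##.
Counting 3 letters and 4 half steps from E# gives a major third.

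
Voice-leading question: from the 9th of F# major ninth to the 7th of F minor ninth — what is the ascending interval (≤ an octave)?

diminished sixth

F# major ninth has G# as its 9th, and F minor ninth has Eb as its 7th.
From G# to Eb: 7 semitones over a sixth = diminished.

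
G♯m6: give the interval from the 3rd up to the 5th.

M3

The chord tones of G♯m6 are G♯, B, D♯, E♯.
That puts B below D♯.
B up to D♯ spans 3 letter names and 4 semitones — a major third.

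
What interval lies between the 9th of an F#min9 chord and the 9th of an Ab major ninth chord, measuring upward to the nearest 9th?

diminished third

The 9th of F#min9 is G#; the 9th of Ab major ninth is Bb.
From G# to Bb: 2 semitones over a third = diminished.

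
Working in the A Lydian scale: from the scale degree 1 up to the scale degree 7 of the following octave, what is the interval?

Spelling the A Lydian scale: A B C♯ D♯ E F♯ G♯.
Scale degree 1 = A; 7th degree (up an octave) = G♯.
From A to G♯ is 23 semitones, exactly the major fourteenth.

major fourteenth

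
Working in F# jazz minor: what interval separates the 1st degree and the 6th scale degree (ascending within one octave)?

F# melodic minor: F# G# A B C# D# E#.
1st degree = F#; 6th scale degree = D#.
Counting 6 letters and 9 half steps from F# gives a major sixth.

major 6th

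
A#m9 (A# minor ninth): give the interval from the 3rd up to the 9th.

major 7th

A#min9: A#–C#–E#–G#–B#.
3rd = C#; 9th = B#.
Counting 7 letters and 11 half steps from C# gives a major seventh.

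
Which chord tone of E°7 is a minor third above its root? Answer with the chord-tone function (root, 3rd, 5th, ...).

Edim7 is spelled E, G, Bb, Db.
The root is E. A minor third above E is G.
G is the chord's 3rd.

3rd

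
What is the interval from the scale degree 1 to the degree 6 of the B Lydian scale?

major 6th

Spelling the B Lydian scale: B C# D# E# F# G# A#.
So we need the interval from B up to G#.
Counting 6 letters and 9 half steps from B gives a major sixth.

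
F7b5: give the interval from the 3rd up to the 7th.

d5

F dominant seventh flat five: F-A-C♭-E♭.
That puts A below E♭.
From A to E♭: 6 semitones over a fifth = diminished.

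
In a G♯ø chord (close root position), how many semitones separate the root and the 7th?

The chord tones of G♯ half-diminished seventh are G♯ B D F♯.
G♯ to F♯ is a minor seventh: 10 semitones.

10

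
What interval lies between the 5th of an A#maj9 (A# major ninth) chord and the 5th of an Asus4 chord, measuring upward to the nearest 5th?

diminished octave

The 5th of A#maj9 (A# major ninth) is E#; the 5th of Asus4 is E.
E# up to E is 11 semitones, a half step narrower than a perfect octave, so the interval is diminished.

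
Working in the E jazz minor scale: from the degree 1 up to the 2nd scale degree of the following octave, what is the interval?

major 9th

E melodic minor: E F# G A B C# D#.
The degree 1 is E and the degree 2 (up an octave) is F#.
E up to F# spans 9 letter names and 14 semitones — a major ninth.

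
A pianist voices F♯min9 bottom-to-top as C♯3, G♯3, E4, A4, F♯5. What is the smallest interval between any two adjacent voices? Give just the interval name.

Adjacent intervals: C♯3→G♯3 = perfect fifth; G♯3→E4 = minor sixth; E4→A4 = perfect fourth; A4→F♯5 = major sixth.
The smallest is E4 to A4, a perfect fourth (5 semitones).

perfect 4th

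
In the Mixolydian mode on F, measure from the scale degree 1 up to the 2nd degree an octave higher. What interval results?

The scale runs F G A Bb C D Eb.
That puts F below G.
From F to G is 14 semitones, exactly the major ninth.

major ninth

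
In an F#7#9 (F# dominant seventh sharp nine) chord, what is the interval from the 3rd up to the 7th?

diminished 5th

The chord tones of F# dominant seventh sharp nine are F#-A#-C#-E-G##.
So we need the interval from A# up to E.
A# up to E is 6 semitones, a half step narrower than a perfect fifth, so the interval is diminished.
That tritone between 3rd and 7th is what gives the dominant seventh its pull toward resolution.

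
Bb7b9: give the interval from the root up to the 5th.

perfect fifth

Bb7b9: Bb-D-F-Ab-Cb.
So we need the interval from Bb up to F.
Bb up to F spans 5 letter names and 7 semitones — a perfect fifth.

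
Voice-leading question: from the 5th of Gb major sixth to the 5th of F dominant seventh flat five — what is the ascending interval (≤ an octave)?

The 5th of Gb major sixth is Db; the 5th of F dominant seventh flat five is Cb.
Db up to Cb is 10 semitones, a half step narrower than a major seventh, so the interval is minor.

m7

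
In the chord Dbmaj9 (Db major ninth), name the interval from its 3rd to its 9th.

minor seventh

Spelling the chord: Db F Ab C Eb.
The 3rd is F and the 9th is Eb.
F up to Eb is 10 semitones, a half step narrower than a major seventh, so the interval is minor.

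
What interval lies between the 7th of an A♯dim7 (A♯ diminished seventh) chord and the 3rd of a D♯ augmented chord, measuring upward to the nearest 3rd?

augmented 7th

A♯dim7 (A♯ diminished seventh) has G as its 7th, and D♯ augmented has F𝄪 as its 3rd.
7 letter names make it a seventh; at 12 semitones (a half step wider than major) the quality is augmented.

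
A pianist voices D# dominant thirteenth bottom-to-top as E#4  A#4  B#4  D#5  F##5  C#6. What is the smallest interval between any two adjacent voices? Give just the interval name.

Adjacent intervals: E#4→A#4 = perfect fourth; A#4→B#4 = major second; B#4→D#5 = minor third; D#5→F##5 = major third; F##5→C#6 = diminished fifth.
The smallest is A#4 to B#4, a major second (2 semitones).

major second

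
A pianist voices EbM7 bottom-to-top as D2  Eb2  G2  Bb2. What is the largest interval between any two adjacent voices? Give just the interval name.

Adjacent intervals: D2→Eb2 = minor second; Eb2→G2 = major third; G2→Bb2 = minor third.
The largest is Eb2 to G2, a major third (4 semitones).

major 3rd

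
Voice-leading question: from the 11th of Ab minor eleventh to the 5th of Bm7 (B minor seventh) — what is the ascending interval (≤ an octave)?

Ab minor eleventh has Db as its 11th, and Bm7 (B minor seventh) has F# as its 5th.
From Db to F#: 5 semitones over a third = augmented.

augmented third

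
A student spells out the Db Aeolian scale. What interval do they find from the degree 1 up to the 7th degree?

Spelling the Db Aeolian scale: Db Eb Fb Gb Ab Bbb Cb.
That puts Db below Cb.
Db up to Cb is 10 semitones, a half step narrower than a major seventh, so the interval is minor.

minor seventh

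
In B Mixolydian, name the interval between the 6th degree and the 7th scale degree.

The scale runs B C# D# E F# G# A.
6th degree = G#; scale degree 7 = A.
From G# to A: 1 semitone over a second = minor.

minor second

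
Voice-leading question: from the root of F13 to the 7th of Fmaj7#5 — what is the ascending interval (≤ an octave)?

The root of F13 is F; the 7th of Fmaj7#5 is E.
Counting 7 letters and 11 half steps from F gives a major seventh.

major seventh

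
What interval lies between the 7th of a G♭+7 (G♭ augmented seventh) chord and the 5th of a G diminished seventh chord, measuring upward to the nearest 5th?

The 7th of G♭+7 (G♭ augmented seventh) is F♭; the 5th of G diminished seventh is D♭.
Counting 6 letters and 9 half steps from F♭ gives a major sixth.

major sixth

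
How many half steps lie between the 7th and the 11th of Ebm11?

Ebm11 (Eb minor eleventh) is spelled Eb Gb Bb Db F Ab.
Db to Ab is a perfect fifth: 7 semitones.

7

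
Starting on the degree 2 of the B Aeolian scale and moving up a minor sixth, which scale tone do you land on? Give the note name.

A

The scale is B C# D E F# G A.
The degree 2 is C#; a minor sixth above that is A — scale degree 7.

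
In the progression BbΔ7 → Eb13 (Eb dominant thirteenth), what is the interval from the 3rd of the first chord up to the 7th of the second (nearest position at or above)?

The 3rd of BbΔ7 is D; the 7th of Eb13 (Eb dominant thirteenth) is Db.
8 letter names make it an octave; at 11 semitones (a half step narrower than perfect) the quality is diminished.

diminished octave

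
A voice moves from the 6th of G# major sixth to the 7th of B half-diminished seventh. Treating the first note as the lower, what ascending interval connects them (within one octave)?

The 6th of G# major sixth is E#; the 7th of B half-diminished seventh is A.
4 letter names make it a fourth; at 4 semitones (a half step narrower than perfect) the quality is diminished.

diminished fourth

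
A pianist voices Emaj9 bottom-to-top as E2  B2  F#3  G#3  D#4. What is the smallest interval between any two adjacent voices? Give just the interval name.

Adjacent intervals: E2→B2 = perfect fifth; B2→F#3 = perfect fifth; F#3→G#3 = major second; G#3→D#4 = perfect fifth.
The smallest is F#3 to G#3, a major second (2 semitones).

major second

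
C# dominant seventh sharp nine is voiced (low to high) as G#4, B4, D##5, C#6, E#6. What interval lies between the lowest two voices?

Those voices are G#4 and B4.
From G# to B: 3 semitones over a third = minor.

m3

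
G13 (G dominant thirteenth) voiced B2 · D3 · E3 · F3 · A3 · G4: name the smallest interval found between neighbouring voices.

m2

Adjacent intervals: B2→D3 = minor third; D3→E3 = major second; E3→F3 = minor second; F3→A3 = major third; A3→G4 = minor seventh.
The smallest is E3 to F3, a minor second (1 semitone).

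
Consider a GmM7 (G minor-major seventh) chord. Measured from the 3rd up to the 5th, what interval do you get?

GmM7 (G minor-major seventh) is spelled G Bb D F#.
3rd = Bb; 5th = D.
From Bb to D is 4 semitones, exactly the major third.

major third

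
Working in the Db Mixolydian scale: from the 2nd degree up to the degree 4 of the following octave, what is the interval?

minor 10th

Spelling the Db Mixolydian scale: Db Eb F Gb Ab Bb Cb.
2nd degree = Eb; 4th scale degree (up an octave) = Gb.
10 letter names make it a tenth; at 15 semitones (a half step narrower than major) the quality is minor.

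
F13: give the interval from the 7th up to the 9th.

major third

Spelling the chord: F-A-C-Eb-G-D.
The 7th is Eb and the 9th is G.
From Eb to G is 4 semitones, exactly the major third.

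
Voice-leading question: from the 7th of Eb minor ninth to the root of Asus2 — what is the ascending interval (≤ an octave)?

Eb minor ninth has Db as its 7th, and Asus2 has A as its root.
Db up to A is 8 semitones, a half step wider than a perfect fifth, so the interval is augmented.

augmented fifth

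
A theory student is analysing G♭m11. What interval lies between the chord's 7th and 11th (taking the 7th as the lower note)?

G♭m11 (G♭ minor eleventh): G♭–B𝄫–D♭–F♭–A♭–C♭.
The 7th is F♭ and the 11th is C♭.
Counting 5 letters and 7 half steps from F♭ gives a perfect fifth.

perfect 5th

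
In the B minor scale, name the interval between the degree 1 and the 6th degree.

Spelling the B minor scale: B C# D E F# G A.
That puts B below G.
6 letter names make it a sixth; at 8 semitones (a half step narrower than major) the quality is minor.

minor 6th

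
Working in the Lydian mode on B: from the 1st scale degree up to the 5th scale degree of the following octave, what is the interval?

Spelling the Lydian mode on B: B C# D# E# F# G# A#.
That puts B below F#.
From B to F# is 19 semitones, exactly the perfect twelfth.

perfect twelfth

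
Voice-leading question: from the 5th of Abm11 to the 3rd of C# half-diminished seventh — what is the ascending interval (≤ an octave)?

The 5th of Abm11 is Eb; the 3rd of C# half-diminished seventh is E.
1 letter names make it a unison; at 1 semitone (a half step wider than perfect) the quality is augmented.

A1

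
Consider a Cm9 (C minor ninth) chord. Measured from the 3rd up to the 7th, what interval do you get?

The chord tones of Cmin9 (C minor ninth) are C, Eb, G, Bb, D.
The 3rd is Eb and the 7th is Bb.
Counting 5 letters and 7 half steps from Eb gives a perfect fifth.

perfect fifth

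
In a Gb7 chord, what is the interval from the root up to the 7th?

minor seventh

Spelling the chord: Gb-Bb-Db-Fb.
The root is Gb and the 7th is Fb.
From Gb to Fb: 10 semitones over a seventh = minor.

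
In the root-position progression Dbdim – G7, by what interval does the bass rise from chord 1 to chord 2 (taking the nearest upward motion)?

The roots are Db and G.
Db up to G is 6 semitones, a half step wider than a perfect fourth, so the interval is augmented.

augmented fourth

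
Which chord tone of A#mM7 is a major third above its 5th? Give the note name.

G##

Spelling the chord: A# C# E# G##.
The 5th is E#. A major third above E# is G##.
G## is the chord's 7th.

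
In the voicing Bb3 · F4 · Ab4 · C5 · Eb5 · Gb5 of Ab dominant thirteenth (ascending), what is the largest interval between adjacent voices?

perfect 5th

Adjacent intervals: Bb3→F4 = perfect fifth; F4→Ab4 = minor third; Ab4→C5 = major third; C5→Eb5 = minor third; Eb5→Gb5 = minor third.
The largest is Bb3 to F4, a perfect fifth (7 semitones).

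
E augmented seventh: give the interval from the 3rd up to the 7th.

diminished fifth

Eaug7 (E augmented seventh): E-G♯-B♯-D.
So we need the interval from G♯ up to D.
G♯ up to D is 6 semitones, a half step narrower than a perfect fifth, so the interval is diminished.
This 3–7 tritone is the characteristic tension at the heart of the dominant sound.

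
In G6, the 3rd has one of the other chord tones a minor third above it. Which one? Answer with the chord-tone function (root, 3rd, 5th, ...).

G6 (G major sixth) is spelled G, B, D, E.
The 3rd is B. A minor third above B is D.
D is the chord's 5th.

5th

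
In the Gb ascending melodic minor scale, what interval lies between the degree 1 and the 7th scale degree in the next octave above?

major 14th

The scale runs Gb Ab Bbb Cb Db Eb F.
The degree 1 is Gb and the degree 7 (up an octave) is F.
From Gb to F is 23 semitones, exactly the major fourteenth.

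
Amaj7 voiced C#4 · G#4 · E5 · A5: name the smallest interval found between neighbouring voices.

Adjacent intervals: C#4→G#4 = perfect fifth; G#4→E5 = minor sixth; E5→A5 = perfect fourth.
The smallest is E5 to A5, a perfect fourth (5 semitones).

perfect 4th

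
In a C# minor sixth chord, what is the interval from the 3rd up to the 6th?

C# minor sixth: C#–E–G#–A#.
That puts E below A#.
4 letter names make it a fourth; at 6 semitones (a half step wider than perfect) the quality is augmented.

augmented 4th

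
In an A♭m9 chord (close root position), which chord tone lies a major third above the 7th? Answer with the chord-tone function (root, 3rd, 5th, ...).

A♭m9: A♭-C♭-E♭-G♭-B♭.
The 7th is G♭. A major third above G♭ is B♭.
B♭ is the chord's 9th.

9th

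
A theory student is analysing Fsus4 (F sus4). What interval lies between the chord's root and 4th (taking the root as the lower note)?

perfect fourth

Spelling the chord: F–B♭–C.
Root = F; 4th = B♭.
F up to B♭ spans 4 letter names and 5 semitones — a perfect fourth.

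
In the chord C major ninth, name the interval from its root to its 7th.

Cmaj9: C–E–G–B–D.
The root is C and the 7th is B.
Counting 7 letters and 11 half steps from C gives a major seventh.

major seventh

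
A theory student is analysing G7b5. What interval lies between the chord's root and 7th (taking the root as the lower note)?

G dominant seventh flat five is spelled G, B, Db, F.
The root is G and the 7th is F.
G up to F is 10 semitones, a half step narrower than a major seventh, so the interval is minor.

minor 7th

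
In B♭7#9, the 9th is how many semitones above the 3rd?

Spelling the chord: B♭, D, F, A♭, C♯.
D to C♯ is a major seventh: 11 semitones.

11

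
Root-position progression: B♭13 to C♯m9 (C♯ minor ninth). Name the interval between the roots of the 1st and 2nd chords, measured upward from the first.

The roots are B♭ and C♯.
B♭ up to C♯ is 3 semitones, a half step wider than a major second, so the interval is augmented.

A2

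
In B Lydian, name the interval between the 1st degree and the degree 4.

B lydian: B C# D# E# F# G# A#.
That puts B below E#.
B up to E# is 6 semitones, a half step wider than a perfect fourth, so the interval is augmented.

augmented 4th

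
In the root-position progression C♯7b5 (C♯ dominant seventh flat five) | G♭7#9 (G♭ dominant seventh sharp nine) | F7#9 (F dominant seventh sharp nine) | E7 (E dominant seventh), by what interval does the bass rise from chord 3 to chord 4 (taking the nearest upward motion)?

major seventh

The roots are F and E.
Counting 7 letters and 11 half steps from F gives a major seventh.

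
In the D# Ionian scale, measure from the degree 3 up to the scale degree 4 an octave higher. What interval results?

minor 9th

Spelling the D# Ionian scale: D# E# F## G# A# B# C##.
So we need the interval from F## up to G#.
9 letter names make it a ninth; at 13 semitones (a half step narrower than major) the quality is minor.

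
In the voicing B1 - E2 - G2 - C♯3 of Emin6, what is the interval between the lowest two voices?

Those voices are B1 and E2.
B up to E spans 4 letter names and 5 semitones — a perfect fourth.

P4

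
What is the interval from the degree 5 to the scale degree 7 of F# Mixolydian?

Spelling F# Mixolydian: F# G# A# B C# D# E.
Degree 5 = C#; 7th degree = E.
C# up to E is 3 semitones, a half step narrower than a major third, so the interval is minor.

minor 3rd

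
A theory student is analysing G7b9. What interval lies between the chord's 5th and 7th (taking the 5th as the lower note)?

G7b9: G–B–D–F–Ab.
5th = D; 7th = F.
D up to F is 3 semitones, a half step narrower than a major third, so the interval is minor.

minor 3rd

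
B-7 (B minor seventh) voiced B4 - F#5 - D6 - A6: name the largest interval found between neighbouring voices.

minor sixth

Adjacent intervals: B4→F#5 = perfect fifth; F#5→D6 = minor sixth; D6→A6 = perfect fifth.
The largest is F#5 to D6, a minor sixth (8 semitones).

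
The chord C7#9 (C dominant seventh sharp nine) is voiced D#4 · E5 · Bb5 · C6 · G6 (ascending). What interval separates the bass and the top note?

The outer voices are D#4 and G6.
D# up to G is 28 semitones, a half step narrower than a perfect 18th, so the interval is diminished.

diminished 18th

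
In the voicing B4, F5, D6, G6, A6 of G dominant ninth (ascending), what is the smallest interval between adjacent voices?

Adjacent intervals: B4→F5 = diminished fifth; F5→D6 = major sixth; D6→G6 = perfect fourth; G6→A6 = major second.
The smallest is G6 to A6, a major second (2 semitones).

major 2nd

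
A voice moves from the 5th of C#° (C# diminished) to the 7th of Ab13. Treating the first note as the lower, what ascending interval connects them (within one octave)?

diminished octave

The 5th of C#° (C# diminished) is G; the 7th of Ab13 is Gb.
G up to Gb is 11 semitones, a half step narrower than a perfect octave, so the interval is diminished.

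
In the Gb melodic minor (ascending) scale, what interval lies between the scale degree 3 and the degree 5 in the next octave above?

Spelling the Gb melodic minor (ascending) scale: Gb Ab Bbb Cb Db Eb F.
The scale degree 3 is Bbb and the degree 5 (up an octave) is Db.
Bbb up to Db spans 10 letter names and 16 semitones — a major tenth.

M10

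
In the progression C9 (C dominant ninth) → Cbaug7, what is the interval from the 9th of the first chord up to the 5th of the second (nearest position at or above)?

perfect 4th

C9 (C dominant ninth) has D as its 9th, and Cbaug7 has G as its 5th.
D up to G spans 4 letter names and 5 semitones — a perfect fourth.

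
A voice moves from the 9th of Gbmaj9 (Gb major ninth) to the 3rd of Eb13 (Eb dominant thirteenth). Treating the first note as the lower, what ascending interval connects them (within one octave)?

M7

Gbmaj9 (Gb major ninth) has Ab as its 9th, and Eb13 (Eb dominant thirteenth) has G as its 3rd.
Ab up to G spans 7 letter names and 11 semitones — a major seventh.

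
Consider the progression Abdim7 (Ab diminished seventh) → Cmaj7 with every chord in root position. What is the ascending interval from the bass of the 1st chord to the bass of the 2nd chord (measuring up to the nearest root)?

M3

The roots are Ab and C.
Ab up to C spans 3 letter names and 4 semitones — a major third.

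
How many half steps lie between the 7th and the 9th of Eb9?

The chord tones of Eb dominant ninth are Eb, G, Bb, Db, F.
Db to F is a major third: 4 semitones.

4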